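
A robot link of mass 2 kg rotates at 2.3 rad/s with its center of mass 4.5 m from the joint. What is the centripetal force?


F = m * omega^2 * r
= 2 * 2.3^2 * 4.5
= 2 * 5.29 * 4.5
= 47.61 N


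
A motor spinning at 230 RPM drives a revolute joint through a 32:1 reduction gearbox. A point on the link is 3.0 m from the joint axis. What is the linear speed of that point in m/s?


omega_motor = 230 * 2*pi/60 = 24.0855 rad/s
omega_joint = omega_motor / 32 = 0.7527 rad/s
v = omega_joint * r = 0.7527 * 3.0
= 2.258 m/s


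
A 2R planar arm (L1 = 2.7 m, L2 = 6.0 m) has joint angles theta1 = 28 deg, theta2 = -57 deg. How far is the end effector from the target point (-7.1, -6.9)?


End effector via forward kinematics:
x = L1*cos(t1) + L2*cos(t1+t2) = 7.6317
y = L1*sin(t1) + L2*sin(t1+t2) = -1.6413
Distance to target:
d = sqrt((-7.1 - 7.6317)^2 + (-6.9 - -1.6413)^2)
= sqrt(217.0223 + 27.6541)
= 15.6421 m


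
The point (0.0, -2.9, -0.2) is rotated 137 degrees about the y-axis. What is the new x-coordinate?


Rotation about y-axis: x' = x*cos(theta) + z*sin(theta)
= 0.0 * -0.7314 + -0.2 * 0.682
= -0.1364


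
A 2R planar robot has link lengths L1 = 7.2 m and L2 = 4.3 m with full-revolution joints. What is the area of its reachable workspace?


r_max = L1 + L2 = 11.5 m
r_min = |L1 - L2| = 2.9 m
Area = pi*(r_max^2 - r_min^2)
= pi*(132.25 - 8.41)
= pi * 123.84
= 389.0548 m^2


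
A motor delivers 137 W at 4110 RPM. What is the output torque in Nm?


omega = 4110 * 2*pi/60 = 430.3982 rad/s
tau = P / omega = 137 / 430.3982
= 0.3183 Nm


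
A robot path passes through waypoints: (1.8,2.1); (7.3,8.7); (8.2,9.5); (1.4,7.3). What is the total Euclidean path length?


Segment lengths:
  seg1 = sqrt((5.5)^2 + (6.6)^2) = 8.5913
  seg2 = sqrt((0.9)^2 + (0.8)^2) = 1.2042
  seg3 = sqrt((-6.8)^2 + (-2.2)^2) = 7.147
Total = 16.9425


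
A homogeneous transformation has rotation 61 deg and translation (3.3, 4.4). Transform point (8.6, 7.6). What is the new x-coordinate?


x' = cos(theta)*px - sin(theta)*py + tx
= 0.4848*8.6 - 0.8746*7.6 + 3.3
= 0.8223


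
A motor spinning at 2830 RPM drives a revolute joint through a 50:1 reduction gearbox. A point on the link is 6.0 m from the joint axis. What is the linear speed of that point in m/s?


omega_motor = 2830 * 2*pi/60 = 296.3569 rad/s
omega_joint = omega_motor / 50 = 5.9271 rad/s
v = omega_joint * r = 5.9271 * 6.0
= 35.5628 m/s


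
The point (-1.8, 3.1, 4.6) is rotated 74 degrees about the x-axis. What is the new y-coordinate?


Rotation about x-axis: y' = y*cos(theta) - z*sin(theta)
= 3.1 * 0.2756 - 4.6 * 0.9613
= -3.5673


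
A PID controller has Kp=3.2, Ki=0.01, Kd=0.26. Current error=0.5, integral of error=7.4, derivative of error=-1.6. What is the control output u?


u = Kp*e + Ki*int(e) + Kd*de/dt
= 3.2*0.5 + 0.01*7.4 + 0.26*(-1.6)
= 1.6 + 0.074 + -0.416
= 1.258


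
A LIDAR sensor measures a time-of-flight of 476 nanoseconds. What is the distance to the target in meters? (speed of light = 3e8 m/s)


tof = 476 ns = 4.76e-07 s
dist = c * tof / 2
= 3e8 * 4.76e-07 / 2
= 71.4 m


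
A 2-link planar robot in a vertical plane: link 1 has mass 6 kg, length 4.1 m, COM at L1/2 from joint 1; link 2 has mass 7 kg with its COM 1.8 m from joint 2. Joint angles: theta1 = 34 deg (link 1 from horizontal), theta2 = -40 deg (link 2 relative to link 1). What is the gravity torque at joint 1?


Horizontal distance from joint 1 to link-1 COM:
  x_c1 = (L1/2)*cos(t1) = 2.05 * 0.829 = 1.6995 m
Horizontal distance from joint 1 to link-2 COM:
  x_c2 = L1*cos(t1) + Lc2*cos(t1+t2)
       = 4.1*0.829 + 1.8*0.9945 = 5.1892 m
tau1 = m1*g*x_c1 + m2*g*x_c2
     = 6*9.81*1.6995 + 7*9.81*5.1892
     = 100.0342 + 356.3419
     = 456.3761 Nm


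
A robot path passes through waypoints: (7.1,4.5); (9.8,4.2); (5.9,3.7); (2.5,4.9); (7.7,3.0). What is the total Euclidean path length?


Segment lengths:
  seg1 = sqrt((2.7)^2 + (-0.3)^2) = 2.7166
  seg2 = sqrt((-3.9)^2 + (-0.5)^2) = 3.9319
  seg3 = sqrt((-3.4)^2 + (1.2)^2) = 3.6056
  seg4 = sqrt((5.2)^2 + (-1.9)^2) = 5.5362
Total = 15.7903


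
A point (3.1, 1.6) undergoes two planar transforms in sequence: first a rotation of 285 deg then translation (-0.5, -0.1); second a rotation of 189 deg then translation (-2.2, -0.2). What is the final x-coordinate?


After transform 1:
x1 = cos(285)*3.1 - sin(285)*1.6 + -0.5 = 1.8478
y1 = sin(285)*3.1 + cos(285)*1.6 + -0.1 = -2.6803
After transform 2:
x2 = cos(189)*1.8478 - sin(189)*-2.6803 + -2.2
= -4.4444


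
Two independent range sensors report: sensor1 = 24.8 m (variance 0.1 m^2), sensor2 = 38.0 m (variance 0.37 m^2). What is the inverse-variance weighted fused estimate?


w1 = (1/var1) / (1/var1 + 1/var2)
   = 10.0 / (10.0 + 2.7027) = 0.7872
w2 = 1 - w1 = 0.2128
fused = w1*s1 + w2*s2 = 19.5234 + 8.0851
= 27.6085 m


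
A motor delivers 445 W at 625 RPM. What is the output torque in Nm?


omega = 625 * 2*pi/60 = 65.4498 rad/s
tau = P / omega = 445 / 65.4498
= 6.7991 Nm


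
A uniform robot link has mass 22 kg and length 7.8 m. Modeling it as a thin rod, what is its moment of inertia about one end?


I = (1/3) * m * L^2
= (1/3) * 22 * 7.8^2
= 0.333333 * 22 * 60.84
= 446.16 kg*m^2


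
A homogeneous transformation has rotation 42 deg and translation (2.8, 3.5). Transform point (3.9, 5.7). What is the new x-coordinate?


x' = cos(theta)*px - sin(theta)*py + tx
= 0.7431*3.9 - 0.6691*5.7 + 2.8
= 1.8842


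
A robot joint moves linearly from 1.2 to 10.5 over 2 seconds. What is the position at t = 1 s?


s = t/T = 1/2 = 0.5
p(t) = p0 + (pf-p0)*s
= 1.2 + (10.5 - 1.2) * 0.5
= 5.85


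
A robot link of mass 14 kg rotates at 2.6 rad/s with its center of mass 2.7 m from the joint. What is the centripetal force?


F = m * omega^2 * r
= 14 * 2.6^2 * 2.7
= 14 * 6.76 * 2.7
= 255.528 N


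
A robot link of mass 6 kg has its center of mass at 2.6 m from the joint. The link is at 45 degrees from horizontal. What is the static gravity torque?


tau = m*g*L*cos(angle)
= 6 * 9.81 * 2.6 * cos(45 deg)
= 6 * 9.81 * 2.6 * 0.7071
= 108.2128 Nm


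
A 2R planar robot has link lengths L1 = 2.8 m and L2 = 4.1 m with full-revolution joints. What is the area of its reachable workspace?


r_max = L1 + L2 = 6.9 m
r_min = |L1 - L2| = 1.3 m
Area = pi*(r_max^2 - r_min^2)
= pi*(47.61 - 1.69)
= pi * 45.92
= 144.2619 m^2


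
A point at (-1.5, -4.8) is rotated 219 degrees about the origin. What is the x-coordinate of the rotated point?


x' = x*cos(theta) - y*sin(theta)
cos(219 deg) = -0.7771, sin(219 deg) = -0.6293
x' = -1.5 * -0.7771 - -4.8 * -0.6293
= 1.1657 - 3.0207
= -1.855


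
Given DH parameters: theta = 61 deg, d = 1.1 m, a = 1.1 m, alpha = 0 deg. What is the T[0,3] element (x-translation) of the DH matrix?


T[0,3] = a * cos(theta)
= 1.1 * cos(61 deg)
= 1.1 * 0.4848
= 0.5333


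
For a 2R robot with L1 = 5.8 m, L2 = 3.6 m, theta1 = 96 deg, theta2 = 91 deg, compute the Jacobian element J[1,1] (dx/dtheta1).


J[1,1] = -L1*sin(t1) - L2*sin(t1+t2)
= -5.8*sin(96) - 3.6*sin(187)
= -5.3295


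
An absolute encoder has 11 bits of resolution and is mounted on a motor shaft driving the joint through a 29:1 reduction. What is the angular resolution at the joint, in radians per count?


counts = 2^11 = 2048
effective counts at joint = 2048 * 29 = 59392
resolution = 2*pi / 59392
= 1.0579e-04 rad/count


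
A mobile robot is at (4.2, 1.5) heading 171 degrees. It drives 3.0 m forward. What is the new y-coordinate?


y_new = y0 + d*sin(theta)
= 1.5 + 3.0*sin(171)
= 1.5 + 0.4693
= 1.9693


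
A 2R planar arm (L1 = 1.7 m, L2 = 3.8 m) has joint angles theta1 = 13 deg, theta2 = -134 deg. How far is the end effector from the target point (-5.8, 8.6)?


End effector via forward kinematics:
x = L1*cos(t1) + L2*cos(t1+t2) = -0.3007
y = L1*sin(t1) + L2*sin(t1+t2) = -2.8748
Distance to target:
d = sqrt((-5.8 - -0.3007)^2 + (8.6 - -2.8748)^2)
= sqrt(30.2421 + 131.6715)
= 12.7245 m


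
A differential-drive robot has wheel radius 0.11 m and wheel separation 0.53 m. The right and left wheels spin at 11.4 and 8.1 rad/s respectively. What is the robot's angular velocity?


vR = r*wR = 0.11*11.4 = 1.254 m/s
vL = r*wL = 0.11*8.1 = 0.891 m/s
v = (vR+vL)/2 = 1.0725 m/s
omega = (vR-vL)/L = 0.6849 rad/s
angular velocity = 0.6849 rad/s


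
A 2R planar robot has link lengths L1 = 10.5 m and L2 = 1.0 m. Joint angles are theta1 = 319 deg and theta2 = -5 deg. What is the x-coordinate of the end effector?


Convert angles to radians: theta1 = 5.5676, theta2 = -0.0873
x = L1*cos(theta1) + L2*cos(theta1+theta2)
x = 7.9245 + 0.6947
x = 8.6191


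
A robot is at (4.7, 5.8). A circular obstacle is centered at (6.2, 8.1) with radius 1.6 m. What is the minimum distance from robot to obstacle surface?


center_dist = sqrt((4.7-6.2)^2 + (5.8-8.1)^2)
= sqrt(2.25 + 5.29)
= 2.7459
min_dist = center_dist - radius = 2.7459 - 1.6 = 1.1459 m


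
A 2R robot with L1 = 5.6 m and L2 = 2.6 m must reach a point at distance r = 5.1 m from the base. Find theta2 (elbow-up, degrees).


cos(theta2) = (r^2 - L1^2 - L2^2) / (2*L1*L2)
cos(theta2) = (26.01 - 31.36 - 6.76) / 29.12
cos(theta2) = -0.415865
theta2 = 114.5738 degrees


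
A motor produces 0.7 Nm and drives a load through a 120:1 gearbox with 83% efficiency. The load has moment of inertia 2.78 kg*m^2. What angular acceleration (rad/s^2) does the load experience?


tau_out = tau_motor * N * eta
= 0.7 * 120 * 0.83 = 69.72 Nm
alpha = tau_out / I = 69.72 / 2.78
= 25.0791 rad/s^2


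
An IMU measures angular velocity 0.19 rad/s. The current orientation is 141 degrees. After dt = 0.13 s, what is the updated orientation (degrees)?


delta_theta = w * dt = 0.19 * 0.13 = 0.0247 rad
= 1.4152 deg
theta_new = 141 + 1.4152 = 142.4152 deg


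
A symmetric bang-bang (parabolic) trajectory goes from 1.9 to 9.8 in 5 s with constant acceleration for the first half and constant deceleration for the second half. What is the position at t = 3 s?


Symmetric rest-to-rest: each phase covers (pf-p0)/2 in time T/2. 0.5*a*(T/2)^2 = (pf-p0)/2 => a = 4*(pf-p0)/T^2
a = 4*(9.8-1.9)/5^2 = 1.264
t = 3 is in the deceleration phase (t > T/2).
p = pf - 0.5*a*(T-t)^2 = 9.8 - 0.5*1.264*2^2
= 7.272


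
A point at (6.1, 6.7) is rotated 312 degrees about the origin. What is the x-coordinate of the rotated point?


x' = x*cos(theta) - y*sin(theta)
cos(312 deg) = 0.6691, sin(312 deg) = -0.7431
x' = 6.1 * 0.6691 - 6.7 * -0.7431
= 4.0817 - -4.9791
= 9.0608


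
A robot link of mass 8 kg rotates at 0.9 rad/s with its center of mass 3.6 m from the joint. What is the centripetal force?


F = m * omega^2 * r
= 8 * 0.9^2 * 3.6
= 8 * 0.81 * 3.6
= 23.328 N


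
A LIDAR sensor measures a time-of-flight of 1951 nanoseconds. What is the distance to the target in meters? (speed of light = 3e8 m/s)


tof = 1951 ns = 1.951e-06 s
dist = c * tof / 2
= 3e8 * 1.951e-06 / 2
= 292.65 m


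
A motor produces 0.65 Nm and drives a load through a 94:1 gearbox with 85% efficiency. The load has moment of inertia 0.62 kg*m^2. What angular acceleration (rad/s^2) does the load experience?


tau_out = tau_motor * N * eta
= 0.65 * 94 * 0.85 = 51.935 Nm
alpha = tau_out / I = 51.935 / 0.62
= 83.7661 rad/s^2


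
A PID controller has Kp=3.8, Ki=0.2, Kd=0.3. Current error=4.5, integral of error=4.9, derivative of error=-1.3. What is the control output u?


u = Kp*e + Ki*int(e) + Kd*de/dt
= 3.8*4.5 + 0.2*4.9 + 0.3*(-1.3)
= 17.1 + 0.98 + -0.39
= 17.69


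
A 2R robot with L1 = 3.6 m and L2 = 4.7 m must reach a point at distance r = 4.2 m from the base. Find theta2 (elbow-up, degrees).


cos(theta2) = (r^2 - L1^2 - L2^2) / (2*L1*L2)
cos(theta2) = (17.64 - 12.96 - 22.09) / 33.84
cos(theta2) = -0.51448
theta2 = 120.9627 degrees


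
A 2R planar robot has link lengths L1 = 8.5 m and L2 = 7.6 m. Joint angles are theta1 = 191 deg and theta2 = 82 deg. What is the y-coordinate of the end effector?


Convert angles to radians: theta1 = 3.3336, theta2 = 1.4312
y = L1*sin(theta1) + L2*sin(theta1+theta2)
y = -1.6219 + -7.5896
y = -9.2115


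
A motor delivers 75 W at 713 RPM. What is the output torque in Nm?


omega = 713 * 2*pi/60 = 74.6652 rad/s
tau = P / omega = 75 / 74.6652
= 1.0045 Nm


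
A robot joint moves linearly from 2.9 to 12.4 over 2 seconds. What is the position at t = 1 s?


s = t/T = 1/2 = 0.5
p(t) = p0 + (pf-p0)*s
= 2.9 + (12.4 - 2.9) * 0.5
= 7.65


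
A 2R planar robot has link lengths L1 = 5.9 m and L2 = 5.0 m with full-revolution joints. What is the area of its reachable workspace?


r_max = L1 + L2 = 10.9 m
r_min = |L1 - L2| = 0.9 m
Area = pi*(r_max^2 - r_min^2)
= pi*(118.81 - 0.81)
= pi * 118.0
= 370.7079 m^2


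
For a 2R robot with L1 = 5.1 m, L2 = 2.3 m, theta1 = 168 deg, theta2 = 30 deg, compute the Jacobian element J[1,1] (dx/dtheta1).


J[1,1] = -L1*sin(t1) - L2*sin(t1+t2)
= -5.1*sin(168) - 2.3*sin(198)
= -0.3496


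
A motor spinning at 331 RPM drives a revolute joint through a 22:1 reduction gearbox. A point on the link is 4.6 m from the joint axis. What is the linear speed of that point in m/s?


omega_motor = 331 * 2*pi/60 = 34.6622 rad/s
omega_joint = omega_motor / 22 = 1.5756 rad/s
v = omega_joint * r = 1.5756 * 4.6
= 7.2476 m/s


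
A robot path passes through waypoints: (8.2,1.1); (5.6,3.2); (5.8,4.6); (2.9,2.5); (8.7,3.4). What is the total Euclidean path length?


Segment lengths:
  seg1 = sqrt((-2.6)^2 + (2.1)^2) = 3.3422
  seg2 = sqrt((0.2)^2 + (1.4)^2) = 1.4142
  seg3 = sqrt((-2.9)^2 + (-2.1)^2) = 3.5805
  seg4 = sqrt((5.8)^2 + (0.9)^2) = 5.8694
Total = 14.2063


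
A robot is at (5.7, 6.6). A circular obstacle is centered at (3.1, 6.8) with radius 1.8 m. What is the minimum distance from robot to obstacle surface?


center_dist = sqrt((5.7-3.1)^2 + (6.6-6.8)^2)
= sqrt(6.76 + 0.04)
= 2.6077
min_dist = center_dist - radius = 2.6077 - 1.8 = 0.8077 m


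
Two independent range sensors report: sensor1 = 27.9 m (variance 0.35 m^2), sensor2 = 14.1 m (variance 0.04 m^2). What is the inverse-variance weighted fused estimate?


w1 = (1/var1) / (1/var1 + 1/var2)
   = 2.8571 / (2.8571 + 25.0) = 0.1026
w2 = 1 - w1 = 0.8974
fused = w1*s1 + w2*s2 = 2.8615 + 12.6538
= 15.5154 m


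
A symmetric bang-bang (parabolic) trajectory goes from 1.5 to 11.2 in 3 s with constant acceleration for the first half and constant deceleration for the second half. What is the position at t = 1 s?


Symmetric rest-to-rest: each phase covers (pf-p0)/2 in time T/2. 0.5*a*(T/2)^2 = (pf-p0)/2 => a = 4*(pf-p0)/T^2
a = 4*(11.2-1.5)/3^2 = 4.3111
t = 1 is in the acceleration phase (t <= T/2).
p = p0 + 0.5*a*t^2 = 1.5 + 0.5*4.3111*1^2
= 3.6556


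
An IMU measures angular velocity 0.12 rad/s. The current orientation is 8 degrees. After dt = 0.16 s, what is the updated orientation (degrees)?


delta_theta = w * dt = 0.12 * 0.16 = 0.0192 rad
= 1.1001 deg
theta_new = 8 + 1.1001 = 9.1001 deg


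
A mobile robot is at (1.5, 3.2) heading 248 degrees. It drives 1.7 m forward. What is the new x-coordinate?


x_new = x0 + d*cos(theta)
= 1.5 + 1.7*cos(248)
= 1.5 + -0.6368
= 0.8632


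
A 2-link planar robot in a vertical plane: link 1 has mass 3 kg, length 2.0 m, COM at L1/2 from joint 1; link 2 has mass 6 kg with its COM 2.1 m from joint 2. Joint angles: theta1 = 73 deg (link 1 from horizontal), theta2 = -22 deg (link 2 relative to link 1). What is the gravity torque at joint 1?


Horizontal distance from joint 1 to link-1 COM:
  x_c1 = (L1/2)*cos(t1) = 1.0 * 0.2924 = 0.2924 m
Horizontal distance from joint 1 to link-2 COM:
  x_c2 = L1*cos(t1) + Lc2*cos(t1+t2)
       = 2.0*0.2924 + 2.1*0.6293 = 1.9063 m
tau1 = m1*g*x_c1 + m2*g*x_c2
     = 3*9.81*0.2924 + 6*9.81*1.9063
     = 8.6045 + 112.2058
     = 120.8103 Nm


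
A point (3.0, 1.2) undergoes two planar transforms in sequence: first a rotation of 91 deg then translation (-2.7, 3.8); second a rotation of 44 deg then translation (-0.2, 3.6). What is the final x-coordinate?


After transform 1:
x1 = cos(91)*3.0 - sin(91)*1.2 + -2.7 = -3.9522
y1 = sin(91)*3.0 + cos(91)*1.2 + 3.8 = 6.7786
After transform 2:
x2 = cos(44)*-3.9522 - sin(44)*6.7786 + -0.2
= -7.7518


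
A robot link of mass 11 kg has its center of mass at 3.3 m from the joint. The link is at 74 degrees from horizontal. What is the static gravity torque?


tau = m*g*L*cos(angle)
= 11 * 9.81 * 3.3 * cos(74 deg)
= 11 * 9.81 * 3.3 * 0.2756
= 98.1553 Nm


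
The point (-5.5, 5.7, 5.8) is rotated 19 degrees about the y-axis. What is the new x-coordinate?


Rotation about y-axis: x' = x*cos(theta) + z*sin(theta)
= -5.5 * 0.9455 + 5.8 * 0.3256
= -3.3121


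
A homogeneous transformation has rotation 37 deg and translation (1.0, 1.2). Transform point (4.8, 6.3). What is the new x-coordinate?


x' = cos(theta)*px - sin(theta)*py + tx
= 0.7986*4.8 - 0.6018*6.3 + 1.0
= 1.042


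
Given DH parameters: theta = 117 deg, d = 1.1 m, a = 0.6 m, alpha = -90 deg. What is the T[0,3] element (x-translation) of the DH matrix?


T[0,3] = a * cos(theta)
= 0.6 * cos(117 deg)
= 0.6 * -0.454
= -0.2724


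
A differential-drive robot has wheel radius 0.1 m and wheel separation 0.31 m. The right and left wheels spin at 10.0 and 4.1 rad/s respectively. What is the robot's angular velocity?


vR = r*wR = 0.1*10.0 = 1.0 m/s
vL = r*wL = 0.1*4.1 = 0.41 m/s
v = (vR+vL)/2 = 0.705 m/s
omega = (vR-vL)/L = 1.9032 rad/s
angular velocity = 1.9032 rad/s


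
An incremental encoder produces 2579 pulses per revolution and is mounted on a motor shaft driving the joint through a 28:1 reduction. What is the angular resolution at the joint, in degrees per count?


counts per rev = 2579
effective counts at joint = 2579 * 28 = 72212
resolution = 360 / 72212
= 0.005 deg/count


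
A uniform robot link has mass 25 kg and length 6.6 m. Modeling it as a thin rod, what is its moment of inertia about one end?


I = (1/3) * m * L^2
= (1/3) * 25 * 6.6^2
= 0.333333 * 25 * 43.56
= 363.0 kg*m^2


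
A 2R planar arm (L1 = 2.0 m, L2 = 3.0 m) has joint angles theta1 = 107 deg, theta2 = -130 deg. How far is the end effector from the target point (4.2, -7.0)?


End effector via forward kinematics:
x = L1*cos(t1) + L2*cos(t1+t2) = 2.1768
y = L1*sin(t1) + L2*sin(t1+t2) = 0.7404
Distance to target:
d = sqrt((4.2 - 2.1768)^2 + (-7.0 - 0.7404)^2)
= sqrt(4.0935 + 59.914)
= 8.0005 m


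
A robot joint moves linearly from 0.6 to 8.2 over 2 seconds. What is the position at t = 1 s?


s = t/T = 1/2 = 0.5
p(t) = p0 + (pf-p0)*s
= 0.6 + (8.2 - 0.6) * 0.5
= 4.4


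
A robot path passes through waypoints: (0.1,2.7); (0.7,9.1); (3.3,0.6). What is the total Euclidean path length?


Segment lengths:
  seg1 = sqrt((0.6)^2 + (6.4)^2) = 6.4281
  seg2 = sqrt((2.6)^2 + (-8.5)^2) = 8.8888
Total = 15.3168


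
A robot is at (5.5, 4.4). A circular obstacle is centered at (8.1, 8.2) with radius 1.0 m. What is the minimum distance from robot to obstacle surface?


center_dist = sqrt((5.5-8.1)^2 + (4.4-8.2)^2)
= sqrt(6.76 + 14.44)
= 4.6043
min_dist = center_dist - radius = 4.6043 - 1.0 = 3.6043 m


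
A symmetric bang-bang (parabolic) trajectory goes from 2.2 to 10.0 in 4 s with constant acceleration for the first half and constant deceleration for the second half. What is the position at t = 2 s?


Symmetric rest-to-rest: each phase covers (pf-p0)/2 in time T/2. 0.5*a*(T/2)^2 = (pf-p0)/2 => a = 4*(pf-p0)/T^2
a = 4*(10.0-2.2)/4^2 = 1.95
t = 2 is in the acceleration phase (t <= T/2).
p = p0 + 0.5*a*t^2 = 2.2 + 0.5*1.95*2^2
= 6.1


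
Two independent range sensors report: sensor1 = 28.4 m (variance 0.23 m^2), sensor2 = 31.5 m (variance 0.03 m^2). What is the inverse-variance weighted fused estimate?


w1 = (1/var1) / (1/var1 + 1/var2)
   = 4.3478 / (4.3478 + 33.3333) = 0.1154
w2 = 1 - w1 = 0.8846
fused = w1*s1 + w2*s2 = 3.2769 + 27.8654
= 31.1423 m


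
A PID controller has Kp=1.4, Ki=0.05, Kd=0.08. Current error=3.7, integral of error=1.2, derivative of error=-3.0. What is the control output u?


u = Kp*e + Ki*int(e) + Kd*de/dt
= 1.4*3.7 + 0.05*1.2 + 0.08*(-3.0)
= 5.18 + 0.06 + -0.24
= 5.0


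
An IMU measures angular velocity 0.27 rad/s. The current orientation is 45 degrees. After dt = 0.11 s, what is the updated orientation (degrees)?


delta_theta = w * dt = 0.27 * 0.11 = 0.0297 rad
= 1.7017 deg
theta_new = 45 + 1.7017 = 46.7017 deg


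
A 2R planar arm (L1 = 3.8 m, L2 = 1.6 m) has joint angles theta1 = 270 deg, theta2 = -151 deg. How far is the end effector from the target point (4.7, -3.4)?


End effector via forward kinematics:
x = L1*cos(t1) + L2*cos(t1+t2) = -0.7757
y = L1*sin(t1) + L2*sin(t1+t2) = -2.4006
Distance to target:
d = sqrt((4.7 - -0.7757)^2 + (-3.4 - -2.4006)^2)
= sqrt(29.9832 + 0.9988)
= 5.5661 m


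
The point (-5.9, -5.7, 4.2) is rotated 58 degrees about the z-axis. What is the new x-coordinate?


Rotation about z-axis: x' = x*cos(theta) - y*sin(theta)
= -5.9 * 0.5299 - -5.7 * 0.848
= 1.7074


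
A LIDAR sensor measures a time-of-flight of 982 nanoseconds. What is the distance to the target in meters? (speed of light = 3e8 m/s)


tof = 982 ns = 9.82e-07 s
dist = c * tof / 2
= 3e8 * 9.82e-07 / 2
= 147.3 m


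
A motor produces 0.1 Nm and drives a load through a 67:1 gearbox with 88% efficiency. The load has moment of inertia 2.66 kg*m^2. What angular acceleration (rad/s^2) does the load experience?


tau_out = tau_motor * N * eta
= 0.1 * 67 * 0.88 = 5.896 Nm
alpha = tau_out / I = 5.896 / 2.66
= 2.2165 rad/s^2


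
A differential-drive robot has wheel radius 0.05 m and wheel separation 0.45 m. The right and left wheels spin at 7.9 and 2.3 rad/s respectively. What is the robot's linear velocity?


vR = r*wR = 0.05*7.9 = 0.395 m/s
vL = r*wL = 0.05*2.3 = 0.115 m/s
v = (vR+vL)/2 = 0.255 m/s
omega = (vR-vL)/L = 0.6222 rad/s
linear velocity = 0.255 m/s


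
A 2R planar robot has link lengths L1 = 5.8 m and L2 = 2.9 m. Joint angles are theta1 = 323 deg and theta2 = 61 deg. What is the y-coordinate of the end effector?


Convert angles to radians: theta1 = 5.6374, theta2 = 1.0647
y = L1*sin(theta1) + L2*sin(theta1+theta2)
y = -3.4905 + 1.1795
y = -2.311


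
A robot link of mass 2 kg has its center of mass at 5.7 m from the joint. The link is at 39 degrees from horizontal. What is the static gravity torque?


tau = m*g*L*cos(angle)
= 2 * 9.81 * 5.7 * cos(39 deg)
= 2 * 9.81 * 5.7 * 0.7771
= 86.9113 Nm


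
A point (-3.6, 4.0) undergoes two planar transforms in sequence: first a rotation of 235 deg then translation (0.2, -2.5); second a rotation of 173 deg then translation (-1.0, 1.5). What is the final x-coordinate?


After transform 1:
x1 = cos(235)*-3.6 - sin(235)*4.0 + 0.2 = 5.5415
y1 = sin(235)*-3.6 + cos(235)*4.0 + -2.5 = -1.8454
After transform 2:
x2 = cos(173)*5.5415 - sin(173)*-1.8454 + -1.0
= -6.2753


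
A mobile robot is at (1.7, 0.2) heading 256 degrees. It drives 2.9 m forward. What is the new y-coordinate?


y_new = y0 + d*sin(theta)
= 0.2 + 2.9*sin(256)
= 0.2 + -2.8139
= -2.6139


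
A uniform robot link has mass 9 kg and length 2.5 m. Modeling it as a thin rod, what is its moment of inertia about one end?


I = (1/3) * m * L^2
= (1/3) * 9 * 2.5^2
= 0.333333 * 9 * 6.25
= 18.75 kg*m^2


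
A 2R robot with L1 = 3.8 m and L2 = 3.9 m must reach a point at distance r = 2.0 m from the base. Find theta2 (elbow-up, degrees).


cos(theta2) = (r^2 - L1^2 - L2^2) / (2*L1*L2)
cos(theta2) = (4.0 - 14.44 - 15.21) / 29.64
cos(theta2) = -0.865385
theta2 = 149.9267 degrees


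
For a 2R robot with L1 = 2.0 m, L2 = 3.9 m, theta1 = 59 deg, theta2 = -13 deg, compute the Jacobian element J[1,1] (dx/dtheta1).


J[1,1] = -L1*sin(t1) - L2*sin(t1+t2)
= -2.0*sin(59) - 3.9*sin(46)
= -4.5198


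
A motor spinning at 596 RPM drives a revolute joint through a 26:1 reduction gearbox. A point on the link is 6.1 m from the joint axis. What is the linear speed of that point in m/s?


omega_motor = 596 * 2*pi/60 = 62.413 rad/s
omega_joint = omega_motor / 26 = 2.4005 rad/s
v = omega_joint * r = 2.4005 * 6.1
= 14.643 m/s


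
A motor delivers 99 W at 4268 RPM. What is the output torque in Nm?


omega = 4268 * 2*pi/60 = 446.9439 rad/s
tau = P / omega = 99 / 446.9439
= 0.2215 Nm


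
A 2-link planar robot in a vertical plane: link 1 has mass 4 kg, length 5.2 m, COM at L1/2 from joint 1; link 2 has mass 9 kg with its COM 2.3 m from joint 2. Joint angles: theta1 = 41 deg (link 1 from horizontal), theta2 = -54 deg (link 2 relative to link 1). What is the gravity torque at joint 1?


Horizontal distance from joint 1 to link-1 COM:
  x_c1 = (L1/2)*cos(t1) = 2.6 * 0.7547 = 1.9622 m
Horizontal distance from joint 1 to link-2 COM:
  x_c2 = L1*cos(t1) + Lc2*cos(t1+t2)
       = 5.2*0.7547 + 2.3*0.9744 = 6.1655 m
tau1 = m1*g*x_c1 + m2*g*x_c2
     = 4*9.81*1.9622 + 9*9.81*6.1655
     = 76.9985 + 544.3556
     = 621.3541 Nm


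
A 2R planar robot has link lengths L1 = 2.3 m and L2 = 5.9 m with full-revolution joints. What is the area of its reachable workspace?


r_max = L1 + L2 = 8.2 m
r_min = |L1 - L2| = 3.6 m
Area = pi*(r_max^2 - r_min^2)
= pi*(67.24 - 12.96)
= pi * 54.28
= 170.5256 m^2


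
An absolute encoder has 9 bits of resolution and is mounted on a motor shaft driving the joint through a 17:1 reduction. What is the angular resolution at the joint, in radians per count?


counts = 2^9 = 512
effective counts at joint = 512 * 17 = 8704
resolution = 2*pi / 8704
= 7.2187e-04 rad/count


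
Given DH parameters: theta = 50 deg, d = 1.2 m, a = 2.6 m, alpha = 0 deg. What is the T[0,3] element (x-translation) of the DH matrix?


T[0,3] = a * cos(theta)
= 2.6 * cos(50 deg)
= 2.6 * 0.6428
= 1.6712


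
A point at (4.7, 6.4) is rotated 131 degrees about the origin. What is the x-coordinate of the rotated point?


x' = x*cos(theta) - y*sin(theta)
cos(131 deg) = -0.6561, sin(131 deg) = 0.7547
x' = 4.7 * -0.6561 - 6.4 * 0.7547
= -3.0835 - 4.8301
= -7.9136


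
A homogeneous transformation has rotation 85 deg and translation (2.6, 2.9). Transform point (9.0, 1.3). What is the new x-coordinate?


x' = cos(theta)*px - sin(theta)*py + tx
= 0.0872*9.0 - 0.9962*1.3 + 2.6
= 2.0893


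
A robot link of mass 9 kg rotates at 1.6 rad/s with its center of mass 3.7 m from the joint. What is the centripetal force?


F = m * omega^2 * r
= 9 * 1.6^2 * 3.7
= 9 * 2.56 * 3.7
= 85.248 N


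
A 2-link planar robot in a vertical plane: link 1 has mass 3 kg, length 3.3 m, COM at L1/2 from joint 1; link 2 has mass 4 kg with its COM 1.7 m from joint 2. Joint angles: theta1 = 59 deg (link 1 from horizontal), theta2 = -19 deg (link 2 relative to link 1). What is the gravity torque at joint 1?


Horizontal distance from joint 1 to link-1 COM:
  x_c1 = (L1/2)*cos(t1) = 1.65 * 0.515 = 0.8498 m
Horizontal distance from joint 1 to link-2 COM:
  x_c2 = L1*cos(t1) + Lc2*cos(t1+t2)
       = 3.3*0.515 + 1.7*0.766 = 3.0019 m
tau1 = m1*g*x_c1 + m2*g*x_c2
     = 3*9.81*0.8498 + 4*9.81*3.0019
     = 25.01 + 117.7946
     = 142.8046 Nm


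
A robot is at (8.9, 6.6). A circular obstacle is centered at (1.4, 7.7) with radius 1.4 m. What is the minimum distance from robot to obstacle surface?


center_dist = sqrt((8.9-1.4)^2 + (6.6-7.7)^2)
= sqrt(56.25 + 1.21)
= 7.5802
min_dist = center_dist - radius = 7.5802 - 1.4 = 6.1802 m


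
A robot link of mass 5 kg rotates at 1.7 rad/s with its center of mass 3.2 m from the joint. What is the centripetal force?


F = m * omega^2 * r
= 5 * 1.7^2 * 3.2
= 5 * 2.89 * 3.2
= 46.24 N


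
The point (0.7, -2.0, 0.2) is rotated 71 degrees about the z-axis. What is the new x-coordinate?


Rotation about z-axis: x' = x*cos(theta) - y*sin(theta)
= 0.7 * 0.3256 - -2.0 * 0.9455
= 2.1189


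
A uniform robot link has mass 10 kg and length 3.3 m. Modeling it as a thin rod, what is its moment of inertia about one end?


I = (1/3) * m * L^2
= (1/3) * 10 * 3.3^2
= 0.333333 * 10 * 10.89
= 36.3 kg*m^2


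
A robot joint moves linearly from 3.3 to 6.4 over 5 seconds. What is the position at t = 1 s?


s = t/T = 1/5 = 0.2
p(t) = p0 + (pf-p0)*s
= 3.3 + (6.4 - 3.3) * 0.2
= 3.92


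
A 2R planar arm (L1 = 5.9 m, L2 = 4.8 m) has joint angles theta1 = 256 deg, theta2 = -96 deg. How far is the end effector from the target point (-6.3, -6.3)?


End effector via forward kinematics:
x = L1*cos(t1) + L2*cos(t1+t2) = -5.9379
y = L1*sin(t1) + L2*sin(t1+t2) = -4.083
Distance to target:
d = sqrt((-6.3 - -5.9379)^2 + (-6.3 - -4.083)^2)
= sqrt(0.1311 + 4.9149)
= 2.2463 m


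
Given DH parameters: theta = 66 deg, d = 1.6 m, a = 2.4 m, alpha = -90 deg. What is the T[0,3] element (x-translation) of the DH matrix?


T[0,3] = a * cos(theta)
= 2.4 * cos(66 deg)
= 2.4 * 0.4067
= 0.9762


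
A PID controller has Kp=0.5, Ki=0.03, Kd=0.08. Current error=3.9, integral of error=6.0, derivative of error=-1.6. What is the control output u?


u = Kp*e + Ki*int(e) + Kd*de/dt
= 0.5*3.9 + 0.03*6.0 + 0.08*(-1.6)
= 1.95 + 0.18 + -0.128
= 2.002


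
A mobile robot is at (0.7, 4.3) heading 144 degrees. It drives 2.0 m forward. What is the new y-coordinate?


y_new = y0 + d*sin(theta)
= 4.3 + 2.0*sin(144)
= 4.3 + 1.1756
= 5.4756


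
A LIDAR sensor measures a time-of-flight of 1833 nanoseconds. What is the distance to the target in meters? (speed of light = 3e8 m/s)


tof = 1833 ns = 1.833e-06 s
dist = c * tof / 2
= 3e8 * 1.833e-06 / 2
= 274.95 m


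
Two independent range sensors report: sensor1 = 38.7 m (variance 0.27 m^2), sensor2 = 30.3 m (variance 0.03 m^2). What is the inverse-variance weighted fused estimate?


w1 = (1/var1) / (1/var1 + 1/var2)
   = 3.7037 / (3.7037 + 33.3333) = 0.1
w2 = 1 - w1 = 0.9
fused = w1*s1 + w2*s2 = 3.87 + 27.27
= 31.14 m


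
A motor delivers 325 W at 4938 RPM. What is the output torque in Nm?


omega = 4938 * 2*pi/60 = 517.1062 rad/s
tau = P / omega = 325 / 517.1062
= 0.6285 Nm


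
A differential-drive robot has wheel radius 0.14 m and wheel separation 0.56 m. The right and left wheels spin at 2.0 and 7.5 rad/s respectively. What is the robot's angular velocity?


vR = r*wR = 0.14*2.0 = 0.28 m/s
vL = r*wL = 0.14*7.5 = 1.05 m/s
v = (vR+vL)/2 = 0.665 m/s
omega = (vR-vL)/L = -1.375 rad/s
angular velocity = -1.375 rad/s


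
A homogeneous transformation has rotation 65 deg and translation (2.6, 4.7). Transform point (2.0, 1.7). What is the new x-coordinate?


x' = cos(theta)*px - sin(theta)*py + tx
= 0.4226*2.0 - 0.9063*1.7 + 2.6
= 1.9045


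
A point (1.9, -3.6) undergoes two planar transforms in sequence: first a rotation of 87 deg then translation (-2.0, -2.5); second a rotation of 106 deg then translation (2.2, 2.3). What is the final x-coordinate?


After transform 1:
x1 = cos(87)*1.9 - sin(87)*-3.6 + -2.0 = 1.6945
y1 = sin(87)*1.9 + cos(87)*-3.6 + -2.5 = -0.791
After transform 2:
x2 = cos(106)*1.6945 - sin(106)*-0.791 + 2.2
= 2.4933


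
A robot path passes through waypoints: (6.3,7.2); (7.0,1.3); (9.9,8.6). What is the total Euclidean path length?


Segment lengths:
  seg1 = sqrt((0.7)^2 + (-5.9)^2) = 5.9414
  seg2 = sqrt((2.9)^2 + (7.3)^2) = 7.8549
Total = 13.7963


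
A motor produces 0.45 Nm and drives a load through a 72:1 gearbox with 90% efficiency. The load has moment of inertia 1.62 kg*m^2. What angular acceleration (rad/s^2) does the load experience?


tau_out = tau_motor * N * eta
= 0.45 * 72 * 0.9 = 29.16 Nm
alpha = tau_out / I = 29.16 / 1.62
= 18.0 rad/s^2


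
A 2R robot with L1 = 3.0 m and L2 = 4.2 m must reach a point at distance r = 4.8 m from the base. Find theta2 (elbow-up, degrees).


cos(theta2) = (r^2 - L1^2 - L2^2) / (2*L1*L2)
cos(theta2) = (23.04 - 9.0 - 17.64) / 25.2
cos(theta2) = -0.142857
theta2 = 98.2132 degrees


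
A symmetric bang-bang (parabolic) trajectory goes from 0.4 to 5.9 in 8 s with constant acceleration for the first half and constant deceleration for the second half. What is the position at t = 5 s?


Symmetric rest-to-rest: each phase covers (pf-p0)/2 in time T/2. 0.5*a*(T/2)^2 = (pf-p0)/2 => a = 4*(pf-p0)/T^2
a = 4*(5.9-0.4)/8^2 = 0.3438
t = 5 is in the deceleration phase (t > T/2).
p = pf - 0.5*a*(T-t)^2 = 5.9 - 0.5*0.3438*3^2
= 4.3531


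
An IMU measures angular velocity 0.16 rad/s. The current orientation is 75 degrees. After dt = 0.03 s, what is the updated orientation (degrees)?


delta_theta = w * dt = 0.16 * 0.03 = 0.0048 rad
= 0.275 deg
theta_new = 75 + 0.275 = 75.275 deg


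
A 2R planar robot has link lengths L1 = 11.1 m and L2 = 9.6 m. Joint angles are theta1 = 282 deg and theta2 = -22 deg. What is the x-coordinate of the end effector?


Convert angles to radians: theta1 = 4.9218, theta2 = -0.384
x = L1*cos(theta1) + L2*cos(theta1+theta2)
x = 2.3078 + -1.667
x = 0.6408


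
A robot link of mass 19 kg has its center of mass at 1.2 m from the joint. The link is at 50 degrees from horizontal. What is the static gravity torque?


tau = m*g*L*cos(angle)
= 19 * 9.81 * 1.2 * cos(50 deg)
= 19 * 9.81 * 1.2 * 0.6428
= 143.771 Nm


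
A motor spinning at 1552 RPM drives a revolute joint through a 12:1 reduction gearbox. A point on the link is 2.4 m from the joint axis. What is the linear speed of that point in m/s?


omega_motor = 1552 * 2*pi/60 = 162.5251 rad/s
omega_joint = omega_motor / 12 = 13.5438 rad/s
v = omega_joint * r = 13.5438 * 2.4
= 32.505 m/s


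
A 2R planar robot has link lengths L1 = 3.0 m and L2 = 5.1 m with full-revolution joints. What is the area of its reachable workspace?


r_max = L1 + L2 = 8.1 m
r_min = |L1 - L2| = 2.1 m
Area = pi*(r_max^2 - r_min^2)
= pi*(65.61 - 4.41)
= pi * 61.2
= 192.2655 m^2


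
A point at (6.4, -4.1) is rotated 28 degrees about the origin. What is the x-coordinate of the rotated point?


x' = x*cos(theta) - y*sin(theta)
cos(28 deg) = 0.8829, sin(28 deg) = 0.4695
x' = 6.4 * 0.8829 - -4.1 * 0.4695
= 5.6509 - -1.9248
= 7.5757


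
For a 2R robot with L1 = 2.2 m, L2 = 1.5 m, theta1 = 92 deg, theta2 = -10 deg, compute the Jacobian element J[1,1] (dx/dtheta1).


J[1,1] = -L1*sin(t1) - L2*sin(t1+t2)
= -2.2*sin(92) - 1.5*sin(82)
= -3.6841


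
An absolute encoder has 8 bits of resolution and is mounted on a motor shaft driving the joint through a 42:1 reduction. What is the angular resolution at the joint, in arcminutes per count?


counts = 2^8 = 256
effective counts at joint = 256 * 42 = 10752
resolution = 360*60 / 10752
= 2.0089 arcmin/count


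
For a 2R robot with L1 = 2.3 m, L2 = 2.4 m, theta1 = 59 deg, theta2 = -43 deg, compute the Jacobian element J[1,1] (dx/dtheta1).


J[1,1] = -L1*sin(t1) - L2*sin(t1+t2)
= -2.3*sin(59) - 2.4*sin(16)
= -2.633


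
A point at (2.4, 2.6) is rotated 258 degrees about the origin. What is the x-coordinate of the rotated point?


x' = x*cos(theta) - y*sin(theta)
cos(258 deg) = -0.2079, sin(258 deg) = -0.9781
x' = 2.4 * -0.2079 - 2.6 * -0.9781
= -0.499 - -2.5432
= 2.0442


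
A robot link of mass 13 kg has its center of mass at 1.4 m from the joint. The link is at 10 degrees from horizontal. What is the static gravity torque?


tau = m*g*L*cos(angle)
= 13 * 9.81 * 1.4 * cos(10 deg)
= 13 * 9.81 * 1.4 * 0.9848
= 175.8295 Nm


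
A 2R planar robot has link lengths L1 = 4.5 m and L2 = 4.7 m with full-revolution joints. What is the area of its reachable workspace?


r_max = L1 + L2 = 9.2 m
r_min = |L1 - L2| = 0.2 m
Area = pi*(r_max^2 - r_min^2)
= pi*(84.64 - 0.04)
= pi * 84.6
= 265.7787 m^2


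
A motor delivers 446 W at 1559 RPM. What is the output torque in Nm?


omega = 1559 * 2*pi/60 = 163.2581 rad/s
tau = P / omega = 446 / 163.2581
= 2.7319 Nm


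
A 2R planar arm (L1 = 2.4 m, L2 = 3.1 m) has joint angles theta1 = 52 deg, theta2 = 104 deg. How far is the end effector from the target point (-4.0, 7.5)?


End effector via forward kinematics:
x = L1*cos(t1) + L2*cos(t1+t2) = -1.3544
y = L1*sin(t1) + L2*sin(t1+t2) = 3.1521
Distance to target:
d = sqrt((-4.0 - -1.3544)^2 + (7.5 - 3.1521)^2)
= sqrt(6.9992 + 18.9042)
= 5.0895 m


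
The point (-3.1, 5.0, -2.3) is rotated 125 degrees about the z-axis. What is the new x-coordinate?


Rotation about z-axis: x' = x*cos(theta) - y*sin(theta)
= -3.1 * -0.5736 - 5.0 * 0.8192
= -2.3177


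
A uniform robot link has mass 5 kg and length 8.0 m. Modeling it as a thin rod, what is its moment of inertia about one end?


I = (1/3) * m * L^2
= (1/3) * 5 * 8.0^2
= 0.333333 * 5 * 64.0
= 106.6667 kg*m^2


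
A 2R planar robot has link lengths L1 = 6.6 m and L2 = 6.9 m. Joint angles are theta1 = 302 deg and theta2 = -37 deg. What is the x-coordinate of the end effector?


Convert angles to radians: theta1 = 5.2709, theta2 = -0.6458
x = L1*cos(theta1) + L2*cos(theta1+theta2)
x = 3.4975 + -0.6014
x = 2.8961


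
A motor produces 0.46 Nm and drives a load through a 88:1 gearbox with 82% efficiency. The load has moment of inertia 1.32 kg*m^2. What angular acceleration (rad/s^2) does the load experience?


tau_out = tau_motor * N * eta
= 0.46 * 88 * 0.82 = 33.1936 Nm
alpha = tau_out / I = 33.1936 / 1.32
= 25.1467 rad/s^2


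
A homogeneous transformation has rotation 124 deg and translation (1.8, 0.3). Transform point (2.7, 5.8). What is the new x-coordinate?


x' = cos(theta)*px - sin(theta)*py + tx
= -0.5592*2.7 - 0.829*5.8 + 1.8
= -4.5182


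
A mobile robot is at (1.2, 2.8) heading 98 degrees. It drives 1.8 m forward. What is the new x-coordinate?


x_new = x0 + d*cos(theta)
= 1.2 + 1.8*cos(98)
= 1.2 + -0.2505
= 0.9495


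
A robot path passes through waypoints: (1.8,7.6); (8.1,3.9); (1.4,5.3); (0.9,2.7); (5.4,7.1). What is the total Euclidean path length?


Segment lengths:
  seg1 = sqrt((6.3)^2 + (-3.7)^2) = 7.3062
  seg2 = sqrt((-6.7)^2 + (1.4)^2) = 6.8447
  seg3 = sqrt((-0.5)^2 + (-2.6)^2) = 2.6476
  seg4 = sqrt((4.5)^2 + (4.4)^2) = 6.2936
Total = 23.0922


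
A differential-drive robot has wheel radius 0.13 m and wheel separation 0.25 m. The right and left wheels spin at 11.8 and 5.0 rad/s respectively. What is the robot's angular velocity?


vR = r*wR = 0.13*11.8 = 1.534 m/s
vL = r*wL = 0.13*5.0 = 0.65 m/s
v = (vR+vL)/2 = 1.092 m/s
omega = (vR-vL)/L = 3.536 rad/s
angular velocity = 3.536 rad/s


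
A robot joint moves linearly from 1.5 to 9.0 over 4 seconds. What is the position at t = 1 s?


s = t/T = 1/4 = 0.25
p(t) = p0 + (pf-p0)*s
= 1.5 + (9.0 - 1.5) * 0.25
= 3.375


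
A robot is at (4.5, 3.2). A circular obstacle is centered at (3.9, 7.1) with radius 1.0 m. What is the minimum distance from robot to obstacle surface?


center_dist = sqrt((4.5-3.9)^2 + (3.2-7.1)^2)
= sqrt(0.36 + 15.21)
= 3.9459
min_dist = center_dist - radius = 3.9459 - 1.0 = 2.9459 m


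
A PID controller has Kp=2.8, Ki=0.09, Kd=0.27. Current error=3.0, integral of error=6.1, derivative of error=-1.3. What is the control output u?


u = Kp*e + Ki*int(e) + Kd*de/dt
= 2.8*3.0 + 0.09*6.1 + 0.27*(-1.3)
= 8.4 + 0.549 + -0.351
= 8.598


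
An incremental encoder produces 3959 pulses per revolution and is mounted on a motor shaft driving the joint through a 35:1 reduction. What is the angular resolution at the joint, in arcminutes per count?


counts per rev = 3959
effective counts at joint = 3959 * 35 = 138565
resolution = 360*60 / 138565
= 0.1559 arcmin/count


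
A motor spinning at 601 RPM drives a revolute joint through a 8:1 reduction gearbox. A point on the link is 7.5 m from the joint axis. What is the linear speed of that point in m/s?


omega_motor = 601 * 2*pi/60 = 62.9366 rad/s
omega_joint = omega_motor / 8 = 7.8671 rad/s
v = omega_joint * r = 7.8671 * 7.5
= 59.003 m/s


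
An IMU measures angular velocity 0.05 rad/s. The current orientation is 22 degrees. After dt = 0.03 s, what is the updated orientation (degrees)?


delta_theta = w * dt = 0.05 * 0.03 = 0.0015 rad
= 0.0859 deg
theta_new = 22 + 0.0859 = 22.0859 deg
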